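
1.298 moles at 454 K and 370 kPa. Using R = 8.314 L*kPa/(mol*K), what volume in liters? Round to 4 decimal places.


PV = nRT, solve for V = nRT / P.
nRT = 1.298 * 8.314 * 454 = 4899.3737
V = 4899.3737 / 370
V = 13.24155054 L, rounded to 4 dp:

13.2416 L


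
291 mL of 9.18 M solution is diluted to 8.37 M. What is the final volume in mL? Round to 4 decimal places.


Dilution: M1*V1 = M2*V2, solve for V2.
V2 = M1*V1 / M2
V2 = 9.18 * 291 / 8.37
V2 = 2671.38 / 8.37
V2 = 319.16129032 mL, rounded to 4 dp:

319.1613 mL


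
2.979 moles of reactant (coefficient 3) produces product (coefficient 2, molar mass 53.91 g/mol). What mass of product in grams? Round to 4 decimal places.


Use the coefficient ratio to convert reactant moles to product moles, then multiply by the product's molar mass.
moles_P = moles_R * (coeff_P / coeff_R) = 2.979 * (2/3) = 1.986
mass_P = moles_P * M_P = 1.986 * 53.91
mass_P = 107.06526 g, rounded to 4 dp:

107.0653 g


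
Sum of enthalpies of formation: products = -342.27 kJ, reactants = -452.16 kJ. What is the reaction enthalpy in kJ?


dH_rxn = sum(dH_f products) - sum(dH_f reactants)
dH_rxn = -342.27 - (-452.16)
dH_rxn = 109.89 kJ:

109.89 kJ


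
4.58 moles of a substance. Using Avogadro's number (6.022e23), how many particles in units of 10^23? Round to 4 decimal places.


N = n * NA, then divide by 1e23 for the requested units.
N / 1e23 = n * 6.022
N / 1e23 = 4.58 * 6.022
N / 1e23 = 27.58076, rounded to 4 dp:

27.5808


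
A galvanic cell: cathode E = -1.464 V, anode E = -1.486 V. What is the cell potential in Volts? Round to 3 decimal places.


Standard cell potential: E_cell = E_cathode - E_anode.
E_cell = -1.464 - (-1.486)
E_cell = 0.022 V, rounded to 3 dp:

0.022 V


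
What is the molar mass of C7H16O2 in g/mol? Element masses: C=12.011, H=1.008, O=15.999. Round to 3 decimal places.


M = sum(count * atomic_mass) over atoms.
M = 7*12.011 + 16*1.008 + 2*15.999
M = 84.077 + 16.128 + 31.998
M = 132.203 g/mol, rounded to 3 dp:

132.203 g/mol


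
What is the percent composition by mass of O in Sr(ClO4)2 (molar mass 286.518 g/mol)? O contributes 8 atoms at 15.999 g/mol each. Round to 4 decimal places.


pct = 100 * (n_elem * M_elem) / M_total
mass_contribution = 8 * 15.999 = 127.992 g/mol
pct = 100 * 127.992 / 286.518
pct = 44.67153896 %, rounded to 4 dp:

44.6715 %


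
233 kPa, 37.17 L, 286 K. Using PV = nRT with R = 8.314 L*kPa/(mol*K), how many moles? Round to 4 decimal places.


PV = nRT, solve for n = PV / (RT).
PV = 233 * 37.17 = 8660.61
RT = 8.314 * 286 = 2377.804
n = 8660.61 / 2377.804
n = 3.64227245 mol, rounded to 4 dp:

3.6423 mol


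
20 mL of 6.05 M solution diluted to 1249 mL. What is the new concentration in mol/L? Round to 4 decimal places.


Dilution: M1*V1 = M2*V2, solve for M2.
M2 = M1*V1 / V2
M2 = 6.05 * 20 / 1249
M2 = 121.0 / 1249
M2 = 0.0968775 mol/L, rounded to 4 dp:

0.0969 mol/L


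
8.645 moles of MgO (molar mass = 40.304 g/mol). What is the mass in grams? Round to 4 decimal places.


mass = n * M
mass = 8.645 * 40.304
mass = 348.42808 g, rounded to 4 dp:

348.4281 g


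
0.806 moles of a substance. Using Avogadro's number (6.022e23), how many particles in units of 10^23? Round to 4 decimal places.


N = n * NA, then divide by 1e23 for the requested units.
N / 1e23 = n * 6.022
N / 1e23 = 0.806 * 6.022
N / 1e23 = 4.853732, rounded to 4 dp:

4.8537


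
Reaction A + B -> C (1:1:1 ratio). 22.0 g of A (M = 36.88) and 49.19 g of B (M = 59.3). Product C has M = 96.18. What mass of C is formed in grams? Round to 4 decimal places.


Find moles of each reactant; the smaller value is the limiting reagent in a 1:1:1 reaction, so moles_C equals moles of the limiter.
n_A = mass_A / M_A = 22.0 / 36.88 = 0.596529 mol
n_B = mass_B / M_B = 49.19 / 59.3 = 0.829511 mol
Limiting reagent: A (smaller), n_limiting = 0.596529 mol
mass_C = n_limiting * M_C = 0.596529 * 96.18
mass_C = 57.37415922 g, rounded to 4 dp:

57.3742 g


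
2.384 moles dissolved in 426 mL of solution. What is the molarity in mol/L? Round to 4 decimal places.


Convert volume to liters: V_L = V_mL / 1000.
V_L = 426 / 1000 = 0.426 L
M = n / V_L = 2.384 / 0.426
M = 5.59624413 mol/L, rounded to 4 dp:

5.5962 mol/L


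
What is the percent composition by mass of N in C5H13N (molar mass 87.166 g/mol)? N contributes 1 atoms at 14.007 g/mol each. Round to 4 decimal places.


pct = 100 * (n_elem * M_elem) / M_total
mass_contribution = 1 * 14.007 = 14.007 g/mol
pct = 100 * 14.007 / 87.166
pct = 16.06933896 %, rounded to 4 dp:

16.0693 %


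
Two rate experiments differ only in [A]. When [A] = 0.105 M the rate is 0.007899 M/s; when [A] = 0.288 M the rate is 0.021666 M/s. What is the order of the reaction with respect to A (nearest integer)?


Rate is proportional to [A]^n, so rate2/rate1 = ([A]2/[A]1)^n. Take logs to solve for n.
rate2/rate1 = 0.021666 / 0.007899 = 2.7429
[A]2/[A]1 = 0.288 / 0.105 = 2.7429
n = ln(2.7429) / ln(2.7429) = 1.0
Nearest integer order:

1


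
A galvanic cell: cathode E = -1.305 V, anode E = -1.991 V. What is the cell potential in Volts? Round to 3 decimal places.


Standard cell potential: E_cell = E_cathode - E_anode.
E_cell = -1.305 - (-1.991)
E_cell = 0.686 V, rounded to 3 dp:

0.686 V


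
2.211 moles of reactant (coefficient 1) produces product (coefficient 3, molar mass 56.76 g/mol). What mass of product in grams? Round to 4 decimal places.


Use the coefficient ratio to convert reactant moles to product moles, then multiply by the product's molar mass.
moles_P = moles_R * (coeff_P / coeff_R) = 2.211 * (3/1) = 6.633
mass_P = moles_P * M_P = 6.633 * 56.76
mass_P = 376.48908 g, rounded to 4 dp:

376.4891 g


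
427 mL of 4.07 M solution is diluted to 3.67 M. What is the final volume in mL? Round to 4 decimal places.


Dilution: M1*V1 = M2*V2, solve for V2.
V2 = M1*V1 / M2
V2 = 4.07 * 427 / 3.67
V2 = 1737.89 / 3.67
V2 = 473.53950954 mL, rounded to 4 dp:

473.5395 mL


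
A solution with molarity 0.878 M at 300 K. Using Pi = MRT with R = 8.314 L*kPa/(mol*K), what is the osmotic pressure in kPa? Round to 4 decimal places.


Osmotic pressure (van't Hoff): Pi = M*R*T.
RT = 8.314 * 300 = 2494.2
Pi = 0.878 * 2494.2
Pi = 2189.9076 kPa, rounded to 4 dp:

2189.9076 kPa


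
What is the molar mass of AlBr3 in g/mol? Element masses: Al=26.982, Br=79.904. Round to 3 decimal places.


M = sum(count * atomic_mass) over atoms.
M = 1*26.982 + 3*79.904
M = 26.982 + 239.712
M = 266.694 g/mol, rounded to 3 dp:

266.694 g/mol


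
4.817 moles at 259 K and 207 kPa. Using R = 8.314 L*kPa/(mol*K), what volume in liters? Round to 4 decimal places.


PV = nRT, solve for V = nRT / P.
nRT = 4.817 * 8.314 * 259 = 10372.5713
V = 10372.5713 / 207
V = 50.1090401 L, rounded to 4 dp:

50.1090 L


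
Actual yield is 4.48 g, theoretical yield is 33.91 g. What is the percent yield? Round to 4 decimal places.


% yield = 100 * actual / theoretical
% yield = 100 * 4.48 / 33.91
% yield = 13.21144205 %, rounded to 4 dp:

13.2114 %


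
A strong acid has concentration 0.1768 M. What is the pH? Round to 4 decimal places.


A strong acid dissociates completely, so [H+] equals the given concentration.
pH = -log10([H+]) = -log10(0.1768)
pH = 0.75251774, rounded to 4 dp:

0.7525


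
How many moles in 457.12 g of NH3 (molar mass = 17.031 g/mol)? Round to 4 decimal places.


n = mass / M
n = 457.12 / 17.031
n = 26.84046738 mol, rounded to 4 dp:

26.8405 mol


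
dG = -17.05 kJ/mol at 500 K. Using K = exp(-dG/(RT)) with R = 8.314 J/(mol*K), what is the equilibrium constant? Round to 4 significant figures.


dG is in kJ/mol; multiply by 1000 to match R in J/(mol*K).
RT = 8.314 * 500 = 4157.0 J/mol
exponent = -dG*1000 / (RT) = -(-17.05*1000) / 4157.0 = 4.10151552
K = exp(4.10151552)
K = 60.431804, rounded to 4 significant figures:

60.43


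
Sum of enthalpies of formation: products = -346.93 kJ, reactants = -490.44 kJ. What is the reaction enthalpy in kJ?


dH_rxn = sum(dH_f products) - sum(dH_f reactants)
dH_rxn = -346.93 - (-490.44)
dH_rxn = 143.51 kJ:

143.51 kJ


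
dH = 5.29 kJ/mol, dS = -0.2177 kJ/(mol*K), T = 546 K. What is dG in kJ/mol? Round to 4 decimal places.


Gibbs: dG = dH - T*dS (consistent units, dS already in kJ/(mol*K)).
T*dS = 546 * -0.2177 = -118.8642
dG = 5.29 - (-118.8642)
dG = 124.1542 kJ/mol, rounded to 4 dp:

124.1542 kJ/mol


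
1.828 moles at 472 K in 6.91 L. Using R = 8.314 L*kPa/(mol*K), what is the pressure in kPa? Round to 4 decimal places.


PV = nRT, solve for P = nRT / V.
nRT = 1.828 * 8.314 * 472 = 7173.4522
P = 7173.4522 / 6.91
P = 1038.12622287 kPa, rounded to 4 dp:

1038.1262 kPa


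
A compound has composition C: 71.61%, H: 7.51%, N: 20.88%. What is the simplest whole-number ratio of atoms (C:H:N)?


Assume 100 g of compound, divide each mass% by atomic mass to get moles, then normalize by the smallest to get a raw atom ratio.
Moles per 100 g: C: 71.61/12.011 = 5.962, H: 7.51/1.008 = 7.4504, N: 20.88/14.007 = 1.4907
Raw ratio (divide by min = 1.4907): C: 4.0, H: 4.998, N: 1.0
Multiply by 1 to clear fractions: C: 4.0 ~= 4, H: 4.998 ~= 5, N: 1.0 ~= 1
Reduce by GCD to get the simplest whole-number ratio:

4:5:1


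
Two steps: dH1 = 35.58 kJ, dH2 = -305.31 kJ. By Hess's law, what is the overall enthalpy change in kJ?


Hess's law: enthalpy is a state function, so add the step enthalpies.
dH_total = dH1 + dH2 = 35.58 + (-305.31)
dH_total = -269.73 kJ:

-269.73 kJ


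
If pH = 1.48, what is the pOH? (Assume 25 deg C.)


At 25 deg C, pH + pOH = 14.
pOH = 14 - pH = 14 - 1.48
pOH = 12.52:

12.52


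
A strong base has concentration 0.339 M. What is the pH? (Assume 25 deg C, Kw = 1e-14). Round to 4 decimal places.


A strong base dissociates completely, so [OH-] equals the given concentration.
pOH = -log10([OH-]) = -log10(0.339) = 0.4698
pH = 14 - pOH = 14 - 0.4698
pH = 13.5302, rounded to 4 dp:

13.5302


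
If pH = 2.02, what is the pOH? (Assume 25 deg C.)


At 25 deg C, pH + pOH = 14.
pOH = 14 - pH = 14 - 2.02
pOH = 11.98:

11.98


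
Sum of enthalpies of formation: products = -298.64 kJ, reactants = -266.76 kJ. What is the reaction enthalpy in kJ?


dH_rxn = sum(dH_f products) - sum(dH_f reactants)
dH_rxn = -298.64 - (-266.76)
dH_rxn = -31.88 kJ:

-31.88 kJ


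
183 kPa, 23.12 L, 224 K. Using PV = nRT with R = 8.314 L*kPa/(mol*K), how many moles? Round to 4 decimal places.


PV = nRT, solve for n = PV / (RT).
PV = 183 * 23.12 = 4230.96
RT = 8.314 * 224 = 1862.336
n = 4230.96 / 1862.336
n = 2.27185642 mol, rounded to 4 dp:

2.2719 mol


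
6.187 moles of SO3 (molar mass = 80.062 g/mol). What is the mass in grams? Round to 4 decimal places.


mass = n * M
mass = 6.187 * 80.062
mass = 495.343594 g, rounded to 4 dp:

495.3436 g


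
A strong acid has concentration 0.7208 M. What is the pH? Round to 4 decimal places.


A strong acid dissociates completely, so [H+] equals the given concentration.
pH = -log10([H+]) = -log10(0.7208)
pH = 0.14218522, rounded to 4 dp:

0.1422


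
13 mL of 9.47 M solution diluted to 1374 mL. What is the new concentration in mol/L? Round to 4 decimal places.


Dilution: M1*V1 = M2*V2, solve for M2.
M2 = M1*V1 / V2
M2 = 9.47 * 13 / 1374
M2 = 123.11 / 1374
M2 = 0.08959971 mol/L, rounded to 4 dp:

0.0896 mol/L


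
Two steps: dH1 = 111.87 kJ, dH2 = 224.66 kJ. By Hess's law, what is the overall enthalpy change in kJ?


Hess's law: enthalpy is a state function, so add the step enthalpies.
dH_total = dH1 + dH2 = 111.87 + (224.66)
dH_total = 336.53 kJ:

336.53 kJ


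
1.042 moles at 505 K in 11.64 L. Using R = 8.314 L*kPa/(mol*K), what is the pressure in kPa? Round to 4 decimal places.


PV = nRT, solve for P = nRT / V.
nRT = 1.042 * 8.314 * 505 = 4374.9099
P = 4374.9099 / 11.64
P = 375.85136598 kPa, rounded to 4 dp:

375.8514 kPa


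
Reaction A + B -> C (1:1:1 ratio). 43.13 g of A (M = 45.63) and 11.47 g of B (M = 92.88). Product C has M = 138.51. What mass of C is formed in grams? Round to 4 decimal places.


Find moles of each reactant; the smaller value is the limiting reagent in a 1:1:1 reaction, so moles_C equals moles of the limiter.
n_A = mass_A / M_A = 43.13 / 45.63 = 0.945211 mol
n_B = mass_B / M_B = 11.47 / 92.88 = 0.123493 mol
Limiting reagent: B (smaller), n_limiting = 0.123493 mol
mass_C = n_limiting * M_C = 0.123493 * 138.51
mass_C = 17.10501543 g, rounded to 4 dp:

17.1050 g


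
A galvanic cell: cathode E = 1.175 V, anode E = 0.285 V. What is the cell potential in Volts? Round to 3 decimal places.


Standard cell potential: E_cell = E_cathode - E_anode.
E_cell = 1.175 - (0.285)
E_cell = 0.89 V, rounded to 3 dp:

0.890 V


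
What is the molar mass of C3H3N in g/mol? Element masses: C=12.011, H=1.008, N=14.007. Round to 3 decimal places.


M = sum(count * atomic_mass) over atoms.
M = 3*12.011 + 3*1.008 + 1*14.007
M = 36.033 + 3.024 + 14.007
M = 53.064 g/mol, rounded to 3 dp:

53.064 g/mol


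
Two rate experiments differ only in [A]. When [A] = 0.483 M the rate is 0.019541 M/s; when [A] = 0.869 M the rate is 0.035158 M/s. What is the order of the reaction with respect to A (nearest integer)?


Rate is proportional to [A]^n, so rate2/rate1 = ([A]2/[A]1)^n. Take logs to solve for n.
rate2/rate1 = 0.035158 / 0.019541 = 1.7992
[A]2/[A]1 = 0.869 / 0.483 = 1.7992
n = ln(1.7992) / ln(1.7992) = 1.0
Nearest integer order:

1


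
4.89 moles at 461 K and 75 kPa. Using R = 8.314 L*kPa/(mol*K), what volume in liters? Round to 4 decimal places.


PV = nRT, solve for V = nRT / P.
nRT = 4.89 * 8.314 * 461 = 18742.1671
V = 18742.1671 / 75
V = 249.89556133 L, rounded to 4 dp:

249.8956 L


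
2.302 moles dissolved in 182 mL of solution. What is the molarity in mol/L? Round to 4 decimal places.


Convert volume to liters: V_L = V_mL / 1000.
V_L = 182 / 1000 = 0.182 L
M = n / V_L = 2.302 / 0.182
M = 12.64835165 mol/L, rounded to 4 dp:

12.6484 mol/L


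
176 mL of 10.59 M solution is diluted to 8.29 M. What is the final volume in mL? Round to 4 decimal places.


Dilution: M1*V1 = M2*V2, solve for V2.
V2 = M1*V1 / M2
V2 = 10.59 * 176 / 8.29
V2 = 1863.84 / 8.29
V2 = 224.82991556 mL, rounded to 4 dp:

224.8299 mL


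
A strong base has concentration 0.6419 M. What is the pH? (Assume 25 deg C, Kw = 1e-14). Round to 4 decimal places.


A strong base dissociates completely, so [OH-] equals the given concentration.
pOH = -log10([OH-]) = -log10(0.6419) = 0.192533
pH = 14 - pOH = 14 - 0.192533
pH = 13.807467, rounded to 4 dp:

13.8075


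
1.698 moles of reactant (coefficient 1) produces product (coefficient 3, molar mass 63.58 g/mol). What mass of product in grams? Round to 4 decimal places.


Use the coefficient ratio to convert reactant moles to product moles, then multiply by the product's molar mass.
moles_P = moles_R * (coeff_P / coeff_R) = 1.698 * (3/1) = 5.094
mass_P = moles_P * M_P = 5.094 * 63.58
mass_P = 323.87652 g, rounded to 4 dp:

323.8765 g


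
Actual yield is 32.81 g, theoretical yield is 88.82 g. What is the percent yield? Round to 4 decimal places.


% yield = 100 * actual / theoretical
% yield = 100 * 32.81 / 88.82
% yield = 36.93987841 %, rounded to 4 dp:

36.9399 %


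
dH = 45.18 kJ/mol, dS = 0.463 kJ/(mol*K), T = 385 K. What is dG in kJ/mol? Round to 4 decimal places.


Gibbs: dG = dH - T*dS (consistent units, dS already in kJ/(mol*K)).
T*dS = 385 * 0.463 = 178.255
dG = 45.18 - (178.255)
dG = -133.075 kJ/mol, rounded to 4 dp:

-133.0750 kJ/mol


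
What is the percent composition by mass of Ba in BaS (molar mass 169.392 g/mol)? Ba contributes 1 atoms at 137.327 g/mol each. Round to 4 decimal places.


pct = 100 * (n_elem * M_elem) / M_total
mass_contribution = 1 * 137.327 = 137.327 g/mol
pct = 100 * 137.327 / 169.392
pct = 81.07053462 %, rounded to 4 dp:

81.0705 %


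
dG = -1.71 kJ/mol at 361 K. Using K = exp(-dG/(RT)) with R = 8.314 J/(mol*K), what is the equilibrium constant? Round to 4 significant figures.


dG is in kJ/mol; multiply by 1000 to match R in J/(mol*K).
RT = 8.314 * 361 = 3001.354 J/mol
exponent = -dG*1000 / (RT) = -(-1.71*1000) / 3001.354 = 0.56974286
K = exp(0.56974286)
K = 1.7678124, rounded to 4 significant figures:

1.768


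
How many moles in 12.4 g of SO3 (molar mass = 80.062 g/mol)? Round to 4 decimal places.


n = mass / M
n = 12.4 / 80.062
n = 0.15487997 mol, rounded to 4 dp:

0.1549 mol


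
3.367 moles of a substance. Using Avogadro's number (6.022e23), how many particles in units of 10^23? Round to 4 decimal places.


N = n * NA, then divide by 1e23 for the requested units.
N / 1e23 = n * 6.022
N / 1e23 = 3.367 * 6.022
N / 1e23 = 20.276074, rounded to 4 dp:

20.2761


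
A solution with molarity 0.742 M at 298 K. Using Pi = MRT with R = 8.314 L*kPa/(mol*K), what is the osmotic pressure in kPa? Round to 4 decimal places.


Osmotic pressure (van't Hoff): Pi = M*R*T.
RT = 8.314 * 298 = 2477.572
Pi = 0.742 * 2477.572
Pi = 1838.358424 kPa, rounded to 4 dp:

1838.3584 kPa


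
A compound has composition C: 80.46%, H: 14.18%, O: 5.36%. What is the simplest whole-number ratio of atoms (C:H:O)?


Assume 100 g of compound, divide each mass% by atomic mass to get moles, then normalize by the smallest to get a raw atom ratio.
Moles per 100 g: C: 80.46/12.011 = 6.6989, H: 14.18/1.008 = 14.0675, O: 5.36/15.999 = 0.335
Raw ratio (divide by min = 0.335): C: 19.995, H: 41.99, O: 1.0
Multiply by 1 to clear fractions: C: 19.995 ~= 20, H: 41.99 ~= 42, O: 1.0 ~= 1
Reduce by GCD to get the simplest whole-number ratio:

20:42:1


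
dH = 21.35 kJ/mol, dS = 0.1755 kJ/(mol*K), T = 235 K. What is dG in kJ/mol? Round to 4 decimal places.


Gibbs: dG = dH - T*dS (consistent units, dS already in kJ/(mol*K)).
T*dS = 235 * 0.1755 = 41.2425
dG = 21.35 - (41.2425)
dG = -19.8925 kJ/mol, rounded to 4 dp:

-19.8925 kJ/mol


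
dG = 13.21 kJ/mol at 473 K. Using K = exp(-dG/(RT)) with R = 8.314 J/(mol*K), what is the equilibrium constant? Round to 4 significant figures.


dG is in kJ/mol; multiply by 1000 to match R in J/(mol*K).
RT = 8.314 * 473 = 3932.522 J/mol
exponent = -dG*1000 / (RT) = -(13.21*1000) / 3932.522 = -3.35916748
K = exp(-3.35916748)
K = 0.034764189, rounded to 4 significant figures:

0.03476


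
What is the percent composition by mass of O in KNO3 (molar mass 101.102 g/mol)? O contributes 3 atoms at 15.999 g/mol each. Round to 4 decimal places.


pct = 100 * (n_elem * M_elem) / M_total
mass_contribution = 3 * 15.999 = 47.997 g/mol
pct = 100 * 47.997 / 101.102
pct = 47.4738383 %, rounded to 4 dp:

47.4738 %


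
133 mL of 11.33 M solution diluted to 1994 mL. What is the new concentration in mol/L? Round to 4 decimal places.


Dilution: M1*V1 = M2*V2, solve for M2.
M2 = M1*V1 / V2
M2 = 11.33 * 133 / 1994
M2 = 1506.89 / 1994
M2 = 0.75571214 mol/L, rounded to 4 dp:

0.7557 mol/L


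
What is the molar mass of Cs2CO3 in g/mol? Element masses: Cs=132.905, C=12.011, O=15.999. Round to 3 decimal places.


M = sum(count * atomic_mass) over atoms.
M = 2*132.905 + 1*12.011 + 3*15.999
M = 265.81 + 12.011 + 47.997
M = 325.818 g/mol, rounded to 3 dp:

325.818 g/mol


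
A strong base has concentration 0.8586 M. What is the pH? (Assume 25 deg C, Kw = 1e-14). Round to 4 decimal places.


A strong base dissociates completely, so [OH-] equals the given concentration.
pOH = -log10([OH-]) = -log10(0.8586) = 0.066209
pH = 14 - pOH = 14 - 0.066209
pH = 13.933791, rounded to 4 dp:

13.9338


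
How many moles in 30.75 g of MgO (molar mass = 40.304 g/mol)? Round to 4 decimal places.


n = mass / M
n = 30.75 / 40.304
n = 0.76295157 mol, rounded to 4 dp:

0.7630 mol


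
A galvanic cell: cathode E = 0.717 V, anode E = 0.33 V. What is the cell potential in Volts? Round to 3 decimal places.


Standard cell potential: E_cell = E_cathode - E_anode.
E_cell = 0.717 - (0.33)
E_cell = 0.387 V, rounded to 3 dp:

0.387 V


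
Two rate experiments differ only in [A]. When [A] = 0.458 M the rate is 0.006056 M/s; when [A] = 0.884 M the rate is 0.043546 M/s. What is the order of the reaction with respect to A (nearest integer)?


Rate is proportional to [A]^n, so rate2/rate1 = ([A]2/[A]1)^n. Take logs to solve for n.
rate2/rate1 = 0.043546 / 0.006056 = 7.1906
[A]2/[A]1 = 0.884 / 0.458 = 1.9301
n = ln(7.1906) / ln(1.9301) = 3.0
Nearest integer order:

3


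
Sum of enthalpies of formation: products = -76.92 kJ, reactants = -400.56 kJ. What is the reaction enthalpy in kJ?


dH_rxn = sum(dH_f products) - sum(dH_f reactants)
dH_rxn = -76.92 - (-400.56)
dH_rxn = 323.64 kJ:

323.64 kJ


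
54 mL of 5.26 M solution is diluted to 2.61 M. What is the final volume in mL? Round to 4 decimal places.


Dilution: M1*V1 = M2*V2, solve for V2.
V2 = M1*V1 / M2
V2 = 5.26 * 54 / 2.61
V2 = 284.04 / 2.61
V2 = 108.82758621 mL, rounded to 4 dp:

108.8276 mL


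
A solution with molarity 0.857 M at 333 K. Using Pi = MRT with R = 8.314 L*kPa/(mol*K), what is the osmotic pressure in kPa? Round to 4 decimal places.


Osmotic pressure (van't Hoff): Pi = M*R*T.
RT = 8.314 * 333 = 2768.562
Pi = 0.857 * 2768.562
Pi = 2372.657634 kPa, rounded to 4 dp:

2372.6576 kPa


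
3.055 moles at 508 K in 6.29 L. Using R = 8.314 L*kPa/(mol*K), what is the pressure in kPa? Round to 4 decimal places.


PV = nRT, solve for P = nRT / V.
nRT = 3.055 * 8.314 * 508 = 12902.8292
P = 12902.8292 / 6.29
P = 2051.32419714 kPa, rounded to 4 dp:

2051.3242 kPa


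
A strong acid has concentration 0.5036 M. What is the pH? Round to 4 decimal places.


A strong acid dissociates completely, so [H+] equals the given concentration.
pH = -log10([H+]) = -log10(0.5036)
pH = 0.29791428, rounded to 4 dp:

0.2979


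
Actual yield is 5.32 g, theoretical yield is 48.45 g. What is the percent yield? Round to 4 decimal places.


% yield = 100 * actual / theoretical
% yield = 100 * 5.32 / 48.45
% yield = 10.98039216 %, rounded to 4 dp:

10.9804 %


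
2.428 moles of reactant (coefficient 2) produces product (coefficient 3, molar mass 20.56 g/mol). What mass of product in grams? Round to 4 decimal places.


Use the coefficient ratio to convert reactant moles to product moles, then multiply by the product's molar mass.
moles_P = moles_R * (coeff_P / coeff_R) = 2.428 * (3/2) = 3.642
mass_P = moles_P * M_P = 3.642 * 20.56
mass_P = 74.87952 g, rounded to 4 dp:

74.8795 g


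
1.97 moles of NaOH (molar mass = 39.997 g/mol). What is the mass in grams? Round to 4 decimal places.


mass = n * M
mass = 1.97 * 39.997
mass = 78.79409 g, rounded to 4 dp:

78.7941 g


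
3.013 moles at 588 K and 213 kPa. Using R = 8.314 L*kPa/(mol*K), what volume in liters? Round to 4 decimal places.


PV = nRT, solve for V = nRT / P.
nRT = 3.013 * 8.314 * 588 = 14729.4482
V = 14729.4482 / 213
V = 69.15233897 L, rounded to 4 dp:

69.1523 L


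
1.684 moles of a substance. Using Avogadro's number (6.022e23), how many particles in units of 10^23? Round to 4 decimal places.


N = n * NA, then divide by 1e23 for the requested units.
N / 1e23 = n * 6.022
N / 1e23 = 1.684 * 6.022
N / 1e23 = 10.141048, rounded to 4 dp:

10.1410


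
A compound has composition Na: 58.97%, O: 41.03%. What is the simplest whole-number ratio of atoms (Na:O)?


Assume 100 g of compound, divide each mass% by atomic mass to get moles, then normalize by the smallest to get a raw atom ratio.
Moles per 100 g: Na: 58.97/22.99 = 2.565, O: 41.03/15.999 = 2.5645
Raw ratio (divide by min = 2.5645): Na: 1.0, O: 1.0
Multiply by 1 to clear fractions: Na: 1.0 ~= 1, O: 1.0 ~= 1
Reduce by GCD to get the simplest whole-number ratio:

1:1


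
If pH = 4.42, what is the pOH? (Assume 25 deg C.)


At 25 deg C, pH + pOH = 14.
pOH = 14 - pH = 14 - 4.42
pOH = 9.58:

9.58


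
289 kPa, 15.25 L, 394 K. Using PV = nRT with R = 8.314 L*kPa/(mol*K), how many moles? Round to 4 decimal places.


PV = nRT, solve for n = PV / (RT).
PV = 289 * 15.25 = 4407.25
RT = 8.314 * 394 = 3275.716
n = 4407.25 / 3275.716
n = 1.34543104 mol, rounded to 4 dp:

1.3454 mol


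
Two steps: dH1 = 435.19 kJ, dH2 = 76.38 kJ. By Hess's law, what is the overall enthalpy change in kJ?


Hess's law: enthalpy is a state function, so add the step enthalpies.
dH_total = dH1 + dH2 = 435.19 + (76.38)
dH_total = 511.57 kJ:

511.57 kJ


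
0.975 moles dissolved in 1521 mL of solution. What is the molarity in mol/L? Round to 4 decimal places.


Convert volume to liters: V_L = V_mL / 1000.
V_L = 1521 / 1000 = 1.521 L
M = n / V_L = 0.975 / 1.521
M = 0.64102564 mol/L, rounded to 4 dp:

0.6410 mol/L


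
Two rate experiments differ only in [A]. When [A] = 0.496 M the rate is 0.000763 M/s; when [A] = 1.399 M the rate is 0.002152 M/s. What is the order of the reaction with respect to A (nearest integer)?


Rate is proportional to [A]^n, so rate2/rate1 = ([A]2/[A]1)^n. Take logs to solve for n.
rate2/rate1 = 0.002152 / 0.000763 = 2.8204
[A]2/[A]1 = 1.399 / 0.496 = 2.8206
n = ln(2.8204) / ln(2.8206) = 1.0
Nearest integer order:

1


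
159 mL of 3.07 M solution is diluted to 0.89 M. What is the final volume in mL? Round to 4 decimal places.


Dilution: M1*V1 = M2*V2, solve for V2.
V2 = M1*V1 / M2
V2 = 3.07 * 159 / 0.89
V2 = 488.13 / 0.89
V2 = 548.46067416 mL, rounded to 4 dp:

548.4607 mL


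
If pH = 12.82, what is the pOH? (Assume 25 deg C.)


At 25 deg C, pH + pOH = 14.
pOH = 14 - pH = 14 - 12.82
pOH = 1.18:

1.18


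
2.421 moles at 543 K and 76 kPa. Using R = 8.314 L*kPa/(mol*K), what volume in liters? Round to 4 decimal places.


PV = nRT, solve for V = nRT / P.
nRT = 2.421 * 8.314 * 543 = 10929.6093
V = 10929.6093 / 76
V = 143.81064868 L, rounded to 4 dp:

143.8106 L


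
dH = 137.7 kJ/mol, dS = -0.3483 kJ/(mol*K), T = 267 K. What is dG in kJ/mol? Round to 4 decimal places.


Gibbs: dG = dH - T*dS (consistent units, dS already in kJ/(mol*K)).
T*dS = 267 * -0.3483 = -92.9961
dG = 137.7 - (-92.9961)
dG = 230.6961 kJ/mol, rounded to 4 dp:

230.6961 kJ/mol


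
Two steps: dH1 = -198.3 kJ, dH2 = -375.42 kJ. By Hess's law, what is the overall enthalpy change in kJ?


Hess's law: enthalpy is a state function, so add the step enthalpies.
dH_total = dH1 + dH2 = -198.3 + (-375.42)
dH_total = -573.72 kJ:

-573.72 kJ


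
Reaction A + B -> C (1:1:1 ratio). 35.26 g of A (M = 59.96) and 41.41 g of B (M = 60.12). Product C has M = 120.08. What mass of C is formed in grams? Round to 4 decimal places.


Find moles of each reactant; the smaller value is the limiting reagent in a 1:1:1 reaction, so moles_C equals moles of the limiter.
n_A = mass_A / M_A = 35.26 / 59.96 = 0.588059 mol
n_B = mass_B / M_B = 41.41 / 60.12 = 0.688789 mol
Limiting reagent: A (smaller), n_limiting = 0.588059 mol
mass_C = n_limiting * M_C = 0.588059 * 120.08
mass_C = 70.61412472 g, rounded to 4 dp:

70.6141 g


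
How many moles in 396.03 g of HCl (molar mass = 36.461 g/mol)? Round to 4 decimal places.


n = mass / M
n = 396.03 / 36.461
n = 10.86174268 mol, rounded to 4 dp:

10.8617 mol


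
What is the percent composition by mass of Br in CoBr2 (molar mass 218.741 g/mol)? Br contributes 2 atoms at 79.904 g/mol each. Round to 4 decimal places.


pct = 100 * (n_elem * M_elem) / M_total
mass_contribution = 2 * 79.904 = 159.808 g/mol
pct = 100 * 159.808 / 218.741
pct = 73.05809153 %, rounded to 4 dp:

73.0581 %


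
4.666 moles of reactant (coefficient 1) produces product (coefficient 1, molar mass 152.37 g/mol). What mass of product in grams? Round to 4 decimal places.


Use the coefficient ratio to convert reactant moles to product moles, then multiply by the product's molar mass.
moles_P = moles_R * (coeff_P / coeff_R) = 4.666 * (1/1) = 4.666
mass_P = moles_P * M_P = 4.666 * 152.37
mass_P = 710.95842 g, rounded to 4 dp:

710.9584 g


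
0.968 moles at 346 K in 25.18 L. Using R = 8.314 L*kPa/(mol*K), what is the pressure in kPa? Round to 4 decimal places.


PV = nRT, solve for P = nRT / V.
nRT = 0.968 * 8.314 * 346 = 2784.5914
P = 2784.5914 / 25.18
P = 110.58742653 kPa, rounded to 4 dp:

110.5874 kPa


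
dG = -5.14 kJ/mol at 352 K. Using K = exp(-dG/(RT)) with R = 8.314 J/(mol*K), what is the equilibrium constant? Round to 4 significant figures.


dG is in kJ/mol; multiply by 1000 to match R in J/(mol*K).
RT = 8.314 * 352 = 2926.528 J/mol
exponent = -dG*1000 / (RT) = -(-5.14*1000) / 2926.528 = 1.75634745
K = exp(1.75634745)
K = 5.7912459, rounded to 4 significant figures:

5.791


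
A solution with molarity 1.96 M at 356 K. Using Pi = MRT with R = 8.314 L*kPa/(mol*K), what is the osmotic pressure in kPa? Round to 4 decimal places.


Osmotic pressure (van't Hoff): Pi = M*R*T.
RT = 8.314 * 356 = 2959.784
Pi = 1.96 * 2959.784
Pi = 5801.17664 kPa, rounded to 4 dp:

5801.1766 kPa


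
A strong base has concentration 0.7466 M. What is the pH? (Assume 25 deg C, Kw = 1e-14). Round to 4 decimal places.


A strong base dissociates completely, so [OH-] equals the given concentration.
pOH = -log10([OH-]) = -log10(0.7466) = 0.126912
pH = 14 - pOH = 14 - 0.126912
pH = 13.873088, rounded to 4 dp:

13.8731


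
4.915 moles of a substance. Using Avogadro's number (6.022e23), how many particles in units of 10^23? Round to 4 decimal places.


N = n * NA, then divide by 1e23 for the requested units.
N / 1e23 = n * 6.022
N / 1e23 = 4.915 * 6.022
N / 1e23 = 29.59813, rounded to 4 dp:

29.5981


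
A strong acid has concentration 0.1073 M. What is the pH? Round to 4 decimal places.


A strong acid dissociates completely, so [H+] equals the given concentration.
pH = -log10([H+]) = -log10(0.1073)
pH = 0.96940028, rounded to 4 dp:

0.9694


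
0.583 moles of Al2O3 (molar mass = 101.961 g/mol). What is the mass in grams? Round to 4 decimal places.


mass = n * M
mass = 0.583 * 101.961
mass = 59.443263 g, rounded to 4 dp:

59.4433 g


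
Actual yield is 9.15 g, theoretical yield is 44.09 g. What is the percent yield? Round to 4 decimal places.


% yield = 100 * actual / theoretical
% yield = 100 * 9.15 / 44.09
% yield = 20.75300522 %, rounded to 4 dp:

20.7530 %


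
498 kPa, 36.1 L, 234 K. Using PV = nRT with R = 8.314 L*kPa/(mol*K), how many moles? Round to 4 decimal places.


PV = nRT, solve for n = PV / (RT).
PV = 498 * 36.1 = 17977.8
RT = 8.314 * 234 = 1945.476
n = 17977.8 / 1945.476
n = 9.24082333 mol, rounded to 4 dp:

9.2408 mol


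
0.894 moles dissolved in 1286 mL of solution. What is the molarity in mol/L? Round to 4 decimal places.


Convert volume to liters: V_L = V_mL / 1000.
V_L = 1286 / 1000 = 1.286 L
M = n / V_L = 0.894 / 1.286
M = 0.69517885 mol/L, rounded to 4 dp:

0.6952 mol/L


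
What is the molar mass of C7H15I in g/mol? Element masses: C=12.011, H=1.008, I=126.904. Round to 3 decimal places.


M = sum(count * atomic_mass) over atoms.
M = 7*12.011 + 15*1.008 + 1*126.904
M = 84.077 + 15.12 + 126.904
M = 226.101 g/mol, rounded to 3 dp:

226.101 g/mol


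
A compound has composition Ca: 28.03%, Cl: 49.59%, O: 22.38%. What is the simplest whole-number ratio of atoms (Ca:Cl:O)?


Assume 100 g of compound, divide each mass% by atomic mass to get moles, then normalize by the smallest to get a raw atom ratio.
Moles per 100 g: Ca: 28.03/40.078 = 0.6994, Cl: 49.59/35.453 = 1.3988, O: 22.38/15.999 = 1.3988
Raw ratio (divide by min = 0.6994): Ca: 1.0, Cl: 2.0, O: 2.0
Multiply by 1 to clear fractions: Ca: 1.0 ~= 1, Cl: 2.0 ~= 2, O: 2.0 ~= 2
Reduce by GCD to get the simplest whole-number ratio:

1:2:2


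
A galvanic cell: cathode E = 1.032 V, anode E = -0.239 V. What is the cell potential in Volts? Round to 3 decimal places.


Standard cell potential: E_cell = E_cathode - E_anode.
E_cell = 1.032 - (-0.239)
E_cell = 1.271 V, rounded to 3 dp:

1.271 V


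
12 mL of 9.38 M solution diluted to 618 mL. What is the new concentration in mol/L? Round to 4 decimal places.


Dilution: M1*V1 = M2*V2, solve for M2.
M2 = M1*V1 / V2
M2 = 9.38 * 12 / 618
M2 = 112.56 / 618
M2 = 0.18213592 mol/L, rounded to 4 dp:

0.1821 mol/L


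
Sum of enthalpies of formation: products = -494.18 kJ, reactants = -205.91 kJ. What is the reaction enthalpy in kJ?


dH_rxn = sum(dH_f products) - sum(dH_f reactants)
dH_rxn = -494.18 - (-205.91)
dH_rxn = -288.27 kJ:

-288.27 kJ


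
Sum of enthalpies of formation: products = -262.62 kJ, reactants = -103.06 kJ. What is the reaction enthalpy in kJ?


dH_rxn = sum(dH_f products) - sum(dH_f reactants)
dH_rxn = -262.62 - (-103.06)
dH_rxn = -159.56 kJ:

-159.56 kJ


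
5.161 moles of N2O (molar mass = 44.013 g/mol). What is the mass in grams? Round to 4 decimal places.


mass = n * M
mass = 5.161 * 44.013
mass = 227.151093 g, rounded to 4 dp:

227.1511 g


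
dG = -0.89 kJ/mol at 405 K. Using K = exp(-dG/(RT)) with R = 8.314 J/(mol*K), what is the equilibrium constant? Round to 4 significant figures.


dG is in kJ/mol; multiply by 1000 to match R in J/(mol*K).
RT = 8.314 * 405 = 3367.17 J/mol
exponent = -dG*1000 / (RT) = -(-0.89*1000) / 3367.17 = 0.26431692
K = exp(0.26431692)
K = 1.3025409, rounded to 4 significant figures:

1.303


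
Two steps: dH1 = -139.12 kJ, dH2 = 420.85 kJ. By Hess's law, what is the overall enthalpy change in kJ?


Hess's law: enthalpy is a state function, so add the step enthalpies.
dH_total = dH1 + dH2 = -139.12 + (420.85)
dH_total = 281.73 kJ:

281.73 kJ


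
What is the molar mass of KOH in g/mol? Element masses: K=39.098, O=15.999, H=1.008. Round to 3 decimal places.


M = sum(count * atomic_mass) over atoms.
M = 1*39.098 + 1*15.999 + 1*1.008
M = 39.098 + 15.999 + 1.008
M = 56.105 g/mol, rounded to 3 dp:

56.105 g/mol


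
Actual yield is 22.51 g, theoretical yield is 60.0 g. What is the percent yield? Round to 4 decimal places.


% yield = 100 * actual / theoretical
% yield = 100 * 22.51 / 60.0
% yield = 37.51666667 %, rounded to 4 dp:

37.5167 %


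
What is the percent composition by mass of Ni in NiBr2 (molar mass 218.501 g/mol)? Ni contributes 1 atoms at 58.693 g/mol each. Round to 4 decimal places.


pct = 100 * (n_elem * M_elem) / M_total
mass_contribution = 1 * 58.693 = 58.693 g/mol
pct = 100 * 58.693 / 218.501
pct = 26.86166196 %, rounded to 4 dp:

26.8617 %


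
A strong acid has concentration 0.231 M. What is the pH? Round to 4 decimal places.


A strong acid dissociates completely, so [H+] equals the given concentration.
pH = -log10([H+]) = -log10(0.231)
pH = 0.63638802, rounded to 4 dp:

0.6364


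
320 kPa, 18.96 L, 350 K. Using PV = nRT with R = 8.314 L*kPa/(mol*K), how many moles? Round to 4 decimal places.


PV = nRT, solve for n = PV / (RT).
PV = 320 * 18.96 = 6067.2
RT = 8.314 * 350 = 2909.9
n = 6067.2 / 2909.9
n = 2.0850201 mol, rounded to 4 dp:

2.0850 mol


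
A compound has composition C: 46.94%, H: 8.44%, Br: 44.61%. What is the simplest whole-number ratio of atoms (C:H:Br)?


Assume 100 g of compound, divide each mass% by atomic mass to get moles, then normalize by the smallest to get a raw atom ratio.
Moles per 100 g: C: 46.94/12.011 = 3.9081, H: 8.44/1.008 = 8.373, Br: 44.61/79.904 = 0.5583
Raw ratio (divide by min = 0.5583): C: 7.0, H: 14.997, Br: 1.0
Multiply by 1 to clear fractions: C: 7.0 ~= 7, H: 14.997 ~= 15, Br: 1.0 ~= 1
Reduce by GCD to get the simplest whole-number ratio:

7:15:1


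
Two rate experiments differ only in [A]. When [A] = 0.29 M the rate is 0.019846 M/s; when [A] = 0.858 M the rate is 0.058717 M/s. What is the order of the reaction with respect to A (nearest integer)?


Rate is proportional to [A]^n, so rate2/rate1 = ([A]2/[A]1)^n. Take logs to solve for n.
rate2/rate1 = 0.058717 / 0.019846 = 2.9586
[A]2/[A]1 = 0.858 / 0.29 = 2.9586
n = ln(2.9586) / ln(2.9586) = 1.0
Nearest integer order:

1


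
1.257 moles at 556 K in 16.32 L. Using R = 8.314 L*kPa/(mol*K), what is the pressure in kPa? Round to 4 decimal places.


PV = nRT, solve for P = nRT / V.
nRT = 1.257 * 8.314 * 556 = 5810.5881
P = 5810.5881 / 16.32
P = 356.0409375 kPa, rounded to 4 dp:

356.0409 kPa


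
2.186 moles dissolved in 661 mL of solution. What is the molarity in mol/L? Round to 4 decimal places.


Convert volume to liters: V_L = V_mL / 1000.
V_L = 661 / 1000 = 0.661 L
M = n / V_L = 2.186 / 0.661
M = 3.30711044 mol/L, rounded to 4 dp:

3.3071 mol/L


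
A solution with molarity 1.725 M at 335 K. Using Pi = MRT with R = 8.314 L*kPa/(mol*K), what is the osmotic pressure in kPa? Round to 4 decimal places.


Osmotic pressure (van't Hoff): Pi = M*R*T.
RT = 8.314 * 335 = 2785.19
Pi = 1.725 * 2785.19
Pi = 4804.45275 kPa, rounded to 4 dp:

4804.4528 kPa


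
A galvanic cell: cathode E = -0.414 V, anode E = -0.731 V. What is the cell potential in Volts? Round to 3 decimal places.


Standard cell potential: E_cell = E_cathode - E_anode.
E_cell = -0.414 - (-0.731)
E_cell = 0.317 V, rounded to 3 dp:

0.317 V


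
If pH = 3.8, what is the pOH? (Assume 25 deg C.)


At 25 deg C, pH + pOH = 14.
pOH = 14 - pH = 14 - 3.8
pOH = 10.2:

10.20


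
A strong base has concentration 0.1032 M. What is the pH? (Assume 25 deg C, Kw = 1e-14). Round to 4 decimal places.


A strong base dissociates completely, so [OH-] equals the given concentration.
pOH = -log10([OH-]) = -log10(0.1032) = 0.98632
pH = 14 - pOH = 14 - 0.98632
pH = 13.01368, rounded to 4 dp:

13.0137


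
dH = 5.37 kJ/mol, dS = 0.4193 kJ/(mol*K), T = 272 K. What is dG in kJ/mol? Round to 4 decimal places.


Gibbs: dG = dH - T*dS (consistent units, dS already in kJ/(mol*K)).
T*dS = 272 * 0.4193 = 114.0496
dG = 5.37 - (114.0496)
dG = -108.6796 kJ/mol, rounded to 4 dp:

-108.6796 kJ/mol


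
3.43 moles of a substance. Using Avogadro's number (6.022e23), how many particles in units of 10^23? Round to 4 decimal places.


N = n * NA, then divide by 1e23 for the requested units.
N / 1e23 = n * 6.022
N / 1e23 = 3.43 * 6.022
N / 1e23 = 20.65546, rounded to 4 dp:

20.6555


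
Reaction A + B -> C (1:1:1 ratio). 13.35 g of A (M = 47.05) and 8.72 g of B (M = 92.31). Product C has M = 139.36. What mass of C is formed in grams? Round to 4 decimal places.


Find moles of each reactant; the smaller value is the limiting reagent in a 1:1:1 reaction, so moles_C equals moles of the limiter.
n_A = mass_A / M_A = 13.35 / 47.05 = 0.283741 mol
n_B = mass_B / M_B = 8.72 / 92.31 = 0.094464 mol
Limiting reagent: B (smaller), n_limiting = 0.094464 mol
mass_C = n_limiting * M_C = 0.094464 * 139.36
mass_C = 13.16450304 g, rounded to 4 dp:

13.1645 g


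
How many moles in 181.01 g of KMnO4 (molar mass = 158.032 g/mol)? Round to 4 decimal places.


n = mass / M
n = 181.01 / 158.032
n = 1.14540093 mol, rounded to 4 dp:

1.1454 mol


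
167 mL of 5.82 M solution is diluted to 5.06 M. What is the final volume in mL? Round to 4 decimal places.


Dilution: M1*V1 = M2*V2, solve for V2.
V2 = M1*V1 / M2
V2 = 5.82 * 167 / 5.06
V2 = 971.94 / 5.06
V2 = 192.08300395 mL, rounded to 4 dp:

192.0830 mL


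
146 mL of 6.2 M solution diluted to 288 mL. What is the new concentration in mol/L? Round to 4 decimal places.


Dilution: M1*V1 = M2*V2, solve for M2.
M2 = M1*V1 / V2
M2 = 6.2 * 146 / 288
M2 = 905.2 / 288
M2 = 3.14305556 mol/L, rounded to 4 dp:

3.1431 mol/L


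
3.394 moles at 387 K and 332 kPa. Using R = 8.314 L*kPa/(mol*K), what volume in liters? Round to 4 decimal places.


PV = nRT, solve for V = nRT / P.
nRT = 3.394 * 8.314 * 387 = 10920.2561
V = 10920.2561 / 332
V = 32.89233765 L, rounded to 4 dp:

32.8923 L


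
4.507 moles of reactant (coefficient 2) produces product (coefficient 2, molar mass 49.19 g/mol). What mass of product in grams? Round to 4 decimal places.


Use the coefficient ratio to convert reactant moles to product moles, then multiply by the product's molar mass.
moles_P = moles_R * (coeff_P / coeff_R) = 4.507 * (2/2) = 4.507
mass_P = moles_P * M_P = 4.507 * 49.19
mass_P = 221.69933 g, rounded to 4 dp:

221.6993 g


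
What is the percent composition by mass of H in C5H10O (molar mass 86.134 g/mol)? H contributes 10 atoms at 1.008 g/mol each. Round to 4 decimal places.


pct = 100 * (n_elem * M_elem) / M_total
mass_contribution = 10 * 1.008 = 10.08 g/mol
pct = 100 * 10.08 / 86.134
pct = 11.7026958 %, rounded to 4 dp:

11.7027 %
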